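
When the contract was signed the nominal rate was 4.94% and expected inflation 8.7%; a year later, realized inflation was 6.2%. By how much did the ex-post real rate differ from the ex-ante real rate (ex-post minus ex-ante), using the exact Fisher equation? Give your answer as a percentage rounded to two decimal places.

Ex-ante: (1 + 0.0494)/(1 + 0.0870) − 1 = -3.4591%
Ex-post: (1 + 0.0494)/(1 + 0.0620) − 1 = -1.1864%
Difference (ex-post − ex-ante) = 2.2726% → 2.27%.

2.27%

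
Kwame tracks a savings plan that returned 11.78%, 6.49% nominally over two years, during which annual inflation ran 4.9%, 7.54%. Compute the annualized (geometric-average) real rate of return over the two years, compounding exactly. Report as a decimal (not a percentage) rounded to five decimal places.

Nominal growth factor = 1.1178 × 1.0649 = 1.19034522
Price-level growth factor = 1.0490 × 1.0754 = 1.12809460
Real growth factor = 1.19034522 / 1.12809460 = 1.05518209
Annualized real rate = 1.05518209^(1/2) − 1 = 2.7221% → 0.02722.

0.02722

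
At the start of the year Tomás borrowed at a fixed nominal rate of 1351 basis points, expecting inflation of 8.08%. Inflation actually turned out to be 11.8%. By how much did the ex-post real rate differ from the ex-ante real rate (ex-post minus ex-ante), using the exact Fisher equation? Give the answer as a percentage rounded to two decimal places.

Ex-ante: (1 + 0.1351)/(1 + 0.0808) − 1 = 5.0241%
Ex-post: (1 + 0.1351)/(1 + 0.1180) − 1 = 1.5295%
Difference (ex-post − ex-ante) = -3.4945% → -3.49%.

-3.49%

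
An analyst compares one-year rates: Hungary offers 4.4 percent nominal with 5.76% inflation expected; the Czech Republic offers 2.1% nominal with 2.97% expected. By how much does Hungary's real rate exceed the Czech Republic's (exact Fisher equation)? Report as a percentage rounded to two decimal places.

-0.44%

Hungary: (1 + 0.0440)/(1 + 0.0576) − 1 = -1.2859%
The Czech Republic: (1 + 0.0210)/(1 + 0.0297) − 1 = -0.8449%
Differential = -1.2859% − (-0.8449%) = -0.4410% → -0.44%.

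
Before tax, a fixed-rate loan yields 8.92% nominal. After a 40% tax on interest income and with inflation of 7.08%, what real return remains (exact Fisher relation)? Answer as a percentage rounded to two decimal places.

-1.61%

After-tax nominal return = 8.92% × (1 − 0.4) = 5.3520%.
1 + r = 1.05352 / 1.07080 = 0.983863
After-tax real rate = 0.983863 − 1 → -1.61%.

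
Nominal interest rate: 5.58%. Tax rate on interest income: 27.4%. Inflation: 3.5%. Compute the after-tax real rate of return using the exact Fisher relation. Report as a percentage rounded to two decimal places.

0.53%

After-tax nominal return = 5.58% × (1 − 0.274) = 4.05108%.
1 + r = 1.0405108 / 1.03500 = 1.005324
After-tax real rate = 1.005324 − 1 → 0.53%.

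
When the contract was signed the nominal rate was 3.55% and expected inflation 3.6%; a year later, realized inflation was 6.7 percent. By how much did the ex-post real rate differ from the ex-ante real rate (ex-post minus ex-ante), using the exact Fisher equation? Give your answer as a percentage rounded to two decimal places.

Ex-ante: (1 + 0.0355)/(1 + 0.0360) − 1 = -0.0483%
Ex-post: (1 + 0.0355)/(1 + 0.0670) − 1 = -2.9522%
Difference (ex-post − ex-ante) = -2.9039% → -2.90%.

-2.90%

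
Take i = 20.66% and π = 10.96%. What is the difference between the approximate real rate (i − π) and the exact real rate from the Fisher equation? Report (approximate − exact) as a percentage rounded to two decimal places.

0.96%

Approximate: r ≈ 20.660% − 10.960% = 9.7000%
Exact: (1 + 0.2066)/(1 + 0.1096) − 1 = 8.7419%
Error = 9.7000% − 8.7419% = 0.9581% → 0.96%.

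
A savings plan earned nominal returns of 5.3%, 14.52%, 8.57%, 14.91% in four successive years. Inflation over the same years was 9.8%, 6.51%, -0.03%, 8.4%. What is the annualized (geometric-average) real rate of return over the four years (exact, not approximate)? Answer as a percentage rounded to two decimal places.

4.38%

Nominal growth factor = 1.0530 × 1.1452 × 1.0857 × 1.1491 = 1.50444866
Price-level growth factor = 1.0980 × 1.0651 × 0.9997 × 1.0840 = 1.26733579
Real growth factor = 1.50444866 / 1.26733579 = 1.18709554
Annualized real rate = 1.18709554^(1/4) − 1 = 4.3810% → 4.38%.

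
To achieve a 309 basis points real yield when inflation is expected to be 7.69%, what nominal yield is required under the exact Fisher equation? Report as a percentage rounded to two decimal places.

11.02%

(1 + i) = (1 + r)(1 + π) = 1.03090 × 1.07690 = 1.11017621
i = 1.11017621 − 1, so the required nominal rate is 11.02%.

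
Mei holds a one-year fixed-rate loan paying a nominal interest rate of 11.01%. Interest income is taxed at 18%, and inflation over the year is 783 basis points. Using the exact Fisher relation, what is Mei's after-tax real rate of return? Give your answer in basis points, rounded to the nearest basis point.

After-tax nominal return = 11.01% × (1 − 0.18) = 9.0282%.
1 + r = 1.090282 / 1.07830 = 1.011112
After-tax real rate = 1.011112 − 1 → 111 basis points.

111 basis points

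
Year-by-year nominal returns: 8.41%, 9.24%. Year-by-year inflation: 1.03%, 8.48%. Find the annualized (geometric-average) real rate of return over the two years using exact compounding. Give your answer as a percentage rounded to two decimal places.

Nominal growth factor = 1.0841 × 1.0924 = 1.18427084
Price-level growth factor = 1.0103 × 1.0848 = 1.09597344
Real growth factor = 1.18427084 / 1.09597344 = 1.08056527
Annualized real rate = 1.08056527^(1/2) − 1 = 3.9502% → 3.95%.

3.95%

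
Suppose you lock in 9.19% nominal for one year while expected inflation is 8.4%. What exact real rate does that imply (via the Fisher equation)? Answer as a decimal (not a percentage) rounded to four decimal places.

By the Fisher equation, 1 + r = (1 + i)/(1 + π).
1 + r = 1.09190 / 1.08400 = 1.007288
r = 1.007288 − 1 = 0.7288%, i.e. 0.0073.

0.0073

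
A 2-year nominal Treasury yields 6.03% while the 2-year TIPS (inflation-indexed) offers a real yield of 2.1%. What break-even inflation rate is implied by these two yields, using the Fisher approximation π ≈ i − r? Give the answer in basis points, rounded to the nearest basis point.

π ≈ i − r = 6.03% − 2.1% → 393 basis points.

393 basis points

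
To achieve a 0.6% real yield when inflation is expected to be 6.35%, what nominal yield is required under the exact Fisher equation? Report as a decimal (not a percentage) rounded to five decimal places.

0.06988

(1 + i) = (1 + r)(1 + π) = 1.00600 × 1.06350 = 1.069881
i = 1.069881 − 1, so the required nominal rate is 0.06988.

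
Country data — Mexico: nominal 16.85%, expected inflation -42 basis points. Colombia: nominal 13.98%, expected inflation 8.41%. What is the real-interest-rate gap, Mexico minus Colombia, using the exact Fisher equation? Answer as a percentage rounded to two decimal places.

Mexico: (1 + 0.1685)/(1 − 0.0042) − 1 = 17.3428%
Colombia: (1 + 0.1398)/(1 + 0.0841) − 1 = 5.1379%
Differential = 17.3428% − 5.1379% = 12.2049% → 12.20%.

12.20%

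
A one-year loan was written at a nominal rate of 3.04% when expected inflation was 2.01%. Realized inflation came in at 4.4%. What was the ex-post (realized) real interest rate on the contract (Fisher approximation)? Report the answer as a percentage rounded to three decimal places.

-1.360%

Ex-post: 3.04% − 4.4% = -1.360%
So the realized real rate is -1.360%.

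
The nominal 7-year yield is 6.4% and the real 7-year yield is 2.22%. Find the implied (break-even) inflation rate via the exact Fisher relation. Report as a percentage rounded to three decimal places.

4.089%

(1 + π) = (1 + i)/(1 + r) = 1.06400 / 1.02220 = 1.040892
Break-even inflation = 1.040892 − 1 → 4.089%.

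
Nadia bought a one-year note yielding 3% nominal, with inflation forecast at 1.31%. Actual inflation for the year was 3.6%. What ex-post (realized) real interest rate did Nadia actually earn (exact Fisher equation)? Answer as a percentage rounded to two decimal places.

-0.58%

Ex-post: (1 + 0.0300)/(1 + 0.0360) − 1 = -0.5792%
So the realized real rate is -0.58%.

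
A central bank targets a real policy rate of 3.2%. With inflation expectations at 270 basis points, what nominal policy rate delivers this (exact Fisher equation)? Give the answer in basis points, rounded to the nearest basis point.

(1 + i) = (1 + r)(1 + π) = 1.03200 × 1.02700 = 1.059864
i = 1.059864 − 1, so the required nominal rate is 599 basis points.

599 basis points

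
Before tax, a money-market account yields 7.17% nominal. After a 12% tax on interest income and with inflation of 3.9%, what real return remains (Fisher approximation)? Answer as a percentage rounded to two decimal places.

After-tax nominal return = 7.17% × (1 − 0.12) = 6.3096%.
r ≈ 6.3096% − 3.9% → 2.41%.

2.41%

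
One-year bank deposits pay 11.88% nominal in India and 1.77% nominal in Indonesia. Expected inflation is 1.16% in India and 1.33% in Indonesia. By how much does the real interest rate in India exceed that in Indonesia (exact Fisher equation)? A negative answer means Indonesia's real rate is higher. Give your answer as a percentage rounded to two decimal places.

India: (1 + 0.1188)/(1 + 0.0116) − 1 = 10.5971%
Indonesia: (1 + 0.0177)/(1 + 0.0133) − 1 = 0.4342%
Differential = 10.5971% − 0.4342% = 10.1628% → 10.16%.

10.16%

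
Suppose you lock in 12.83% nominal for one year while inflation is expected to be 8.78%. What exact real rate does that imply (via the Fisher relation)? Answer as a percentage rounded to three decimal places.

3.723%

By the Fisher relation, 1 + r = (1 + i)/(1 + π).
1 + r = 1.12830 / 1.08780 = 1.037231
r = 1.037231 − 1 = 3.7231%, i.e. 3.723%.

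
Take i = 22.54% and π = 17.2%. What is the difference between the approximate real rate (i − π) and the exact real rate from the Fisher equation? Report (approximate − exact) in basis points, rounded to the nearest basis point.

78 basis points

Approximate: r ≈ 22.540% − 17.200% = 5.3400%
Exact: (1 + 0.2254)/(1 + 0.1720) − 1 = 4.5563%
Error = 5.3400% − 4.5563% = 0.7837% → 78 basis points.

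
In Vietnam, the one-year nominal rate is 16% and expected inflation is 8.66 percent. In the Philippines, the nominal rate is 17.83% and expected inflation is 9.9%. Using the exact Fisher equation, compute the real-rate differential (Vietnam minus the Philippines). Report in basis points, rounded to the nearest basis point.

-46 basis points

Vietnam: (1 + 0.1600)/(1 + 0.0866) − 1 = 6.7550%
The Philippines: (1 + 0.1783)/(1 + 0.0990) − 1 = 7.2157%
Differential = 6.7550% − 7.2157% = -0.4606% → -46 basis points.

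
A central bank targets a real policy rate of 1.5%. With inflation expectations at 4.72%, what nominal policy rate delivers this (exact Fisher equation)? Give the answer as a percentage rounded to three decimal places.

6.291%

(1 + i) = (1 + r)(1 + π) = 1.01500 × 1.04720 = 1.062908
i = 1.062908 − 1, so the required nominal rate is 6.291%.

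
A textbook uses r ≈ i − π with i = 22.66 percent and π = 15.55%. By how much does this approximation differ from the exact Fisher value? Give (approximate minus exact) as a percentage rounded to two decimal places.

Approximate: r ≈ 22.660% − 15.550% = 7.1100%
Exact: (1 + 0.2266)/(1 + 0.1555) − 1 = 6.1532%
Error = 7.1100% − 6.1532% = 0.9568% → 0.96%.

0.96%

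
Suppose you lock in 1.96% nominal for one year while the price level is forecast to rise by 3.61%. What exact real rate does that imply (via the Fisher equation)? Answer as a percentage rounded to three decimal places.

-1.593%

1 + r = 1.01960 / 1.03610 = 0.9840749
r = 0.9840749 − 1 = -1.59251%, i.e. -1.593%.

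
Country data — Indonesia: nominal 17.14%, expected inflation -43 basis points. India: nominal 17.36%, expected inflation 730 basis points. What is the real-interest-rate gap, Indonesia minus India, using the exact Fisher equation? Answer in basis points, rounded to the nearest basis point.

827 basis points

Indonesia: (1 + 0.1714)/(1 − 0.0043) − 1 = 17.6459%
India: (1 + 0.1736)/(1 + 0.0730) − 1 = 9.3756%
Differential = 17.6459% − 9.3756% = 8.2703% → 827 basis points.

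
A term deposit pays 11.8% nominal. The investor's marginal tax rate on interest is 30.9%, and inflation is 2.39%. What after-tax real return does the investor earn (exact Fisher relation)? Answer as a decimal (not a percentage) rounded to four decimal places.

0.0563

After-tax nominal return = 11.8% × (1 − 0.309) = 8.1538%.
1 + r = 1.081538 / 1.02390 = 1.056293
After-tax real rate = 1.056293 − 1 → 0.0563.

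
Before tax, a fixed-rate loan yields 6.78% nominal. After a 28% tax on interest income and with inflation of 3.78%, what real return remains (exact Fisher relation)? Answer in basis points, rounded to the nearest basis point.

106 basis points

After-tax nominal return = 6.78% × (1 − 0.28) = 4.8816%.
1 + r = 1.048816 / 1.03780 = 1.010615
After-tax real rate = 1.010615 − 1 → 106 basis points.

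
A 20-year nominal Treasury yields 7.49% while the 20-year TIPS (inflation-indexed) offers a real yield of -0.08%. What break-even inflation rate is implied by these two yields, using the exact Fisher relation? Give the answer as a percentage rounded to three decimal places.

7.576%

(1 + π) = (1 + i)/(1 + r) = 1.07490 / 0.99920 = 1.075761
Break-even inflation = 1.075761 − 1 → 7.576%.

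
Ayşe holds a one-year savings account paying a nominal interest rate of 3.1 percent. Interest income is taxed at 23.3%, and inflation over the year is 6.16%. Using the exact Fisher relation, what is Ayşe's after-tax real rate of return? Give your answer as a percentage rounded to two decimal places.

-3.56%

After-tax nominal return = 3.1% × (1 − 0.233) = 2.3777%.
1 + r = 1.023777 / 1.06160 = 0.964372
After-tax real rate = 0.964372 − 1 → -3.56%.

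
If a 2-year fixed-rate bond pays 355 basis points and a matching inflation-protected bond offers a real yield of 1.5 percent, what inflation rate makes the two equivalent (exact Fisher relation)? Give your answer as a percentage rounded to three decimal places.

2.020%

(1 + π) = (1 + i)/(1 + r) = 1.03550 / 1.01500 = 1.020197
Break-even inflation = 1.020197 − 1 → 2.020%.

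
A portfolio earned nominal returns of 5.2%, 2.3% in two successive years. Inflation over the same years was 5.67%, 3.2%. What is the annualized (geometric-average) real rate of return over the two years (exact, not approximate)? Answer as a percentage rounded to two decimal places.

Compound the nominal returns: 1.0520 × 1.0230 = 1.07619600.
Compound inflation: 1.0567 × 1.0320 = 1.09051440.
Deflate: 1.07619600 / 1.09051440 = 0.98687005.
Annualized real rate = 0.98687005^(1/2) − 1 = -0.6587% → -0.66%.

-0.66%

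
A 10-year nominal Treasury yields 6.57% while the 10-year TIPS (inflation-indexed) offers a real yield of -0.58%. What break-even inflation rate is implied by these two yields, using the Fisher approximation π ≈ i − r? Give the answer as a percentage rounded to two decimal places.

7.15%

π ≈ i − r = 6.57% − (-0.58%) → 7.15%.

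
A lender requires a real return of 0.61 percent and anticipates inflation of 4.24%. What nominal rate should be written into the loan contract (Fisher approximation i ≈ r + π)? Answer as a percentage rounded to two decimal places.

i ≈ r + π = 0.61% + 4.24% = 4.85%.

4.85%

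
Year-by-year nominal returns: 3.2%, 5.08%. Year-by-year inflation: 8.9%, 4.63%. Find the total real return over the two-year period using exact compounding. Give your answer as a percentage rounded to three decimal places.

-4.827%

Nominal growth factor = 1.0320 × 1.0508 = 1.084426
Price-level growth factor = 1.0890 × 1.0463 = 1.139421
Real growth factor = 1.084426 / 1.139421 = 0.951734
Total real return = 0.951734 − 1 → -4.827%.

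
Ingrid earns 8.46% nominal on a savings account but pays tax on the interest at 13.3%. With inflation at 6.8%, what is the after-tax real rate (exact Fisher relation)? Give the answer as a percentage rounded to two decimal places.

After-tax nominal return = 8.46% × (1 − 0.133) = 7.33482%.
1 + r = 1.0733482 / 1.06800 = 1.005008
After-tax real rate = 1.005008 − 1 → 0.50%.

0.50%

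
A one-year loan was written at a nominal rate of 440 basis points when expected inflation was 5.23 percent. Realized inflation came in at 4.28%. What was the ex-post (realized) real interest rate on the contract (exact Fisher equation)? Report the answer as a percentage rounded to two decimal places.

0.12%

Ex-post: (1 + 0.0440)/(1 + 0.0428) − 1 = 0.1151%
So the realized real rate is 0.12%.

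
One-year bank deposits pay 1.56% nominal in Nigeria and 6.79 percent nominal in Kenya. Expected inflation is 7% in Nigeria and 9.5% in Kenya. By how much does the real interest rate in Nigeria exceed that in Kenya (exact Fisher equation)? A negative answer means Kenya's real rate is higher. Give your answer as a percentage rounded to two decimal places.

Nigeria: (1 + 0.0156)/(1 + 0.0700) − 1 = -5.0841%
Kenya: (1 + 0.0679)/(1 + 0.0950) − 1 = -2.4749%
Differential = -5.0841% − (-2.4749%) = -2.6092% → -2.61%.

-2.61%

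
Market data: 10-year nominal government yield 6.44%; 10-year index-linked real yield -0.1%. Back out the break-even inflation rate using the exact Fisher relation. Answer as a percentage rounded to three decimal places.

(1 + π) = (1 + i)/(1 + r) = 1.06440 / 0.99900 = 1.0654655
Break-even inflation = 1.0654655 − 1 → 6.547%.

6.547%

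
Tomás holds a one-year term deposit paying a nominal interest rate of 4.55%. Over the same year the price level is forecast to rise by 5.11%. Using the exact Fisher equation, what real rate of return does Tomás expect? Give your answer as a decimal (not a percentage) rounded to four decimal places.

1 + r = 1.04550 / 1.05110 = 0.994672
r = 0.994672 − 1 = -0.5328%, i.e. -0.0053.

-0.0053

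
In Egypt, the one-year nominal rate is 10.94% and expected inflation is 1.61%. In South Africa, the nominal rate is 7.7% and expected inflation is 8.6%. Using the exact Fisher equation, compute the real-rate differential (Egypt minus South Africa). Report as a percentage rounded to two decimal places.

Egypt: (1 + 0.1094)/(1 + 0.0161) − 1 = 9.1822%
South Africa: (1 + 0.0770)/(1 + 0.0860) − 1 = -0.8287%
Differential = 9.1822% − (-0.8287%) = 10.0109% → 10.01%.

10.01%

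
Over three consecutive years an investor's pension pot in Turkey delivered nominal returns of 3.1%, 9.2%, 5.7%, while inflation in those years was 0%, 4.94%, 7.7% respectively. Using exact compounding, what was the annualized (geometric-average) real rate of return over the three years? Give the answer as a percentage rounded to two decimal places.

Nominal growth factor = 1.0310 × 1.0920 × 1.0570 = 1.19002556
Price-level growth factor = 1.0000 × 1.0494 × 1.0770 = 1.13020380
Real growth factor = 1.19002556 / 1.13020380 = 1.05293007
Annualized real rate = 1.05293007^(1/3) − 1 = 1.7341% → 1.73%.

1.73%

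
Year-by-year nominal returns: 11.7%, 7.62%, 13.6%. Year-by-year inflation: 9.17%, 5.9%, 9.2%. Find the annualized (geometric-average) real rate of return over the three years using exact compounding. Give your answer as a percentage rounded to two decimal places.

Compound the nominal returns: 1.1170 × 1.0762 × 1.1360 = 1.36560309.
Compound inflation: 1.0917 × 1.0590 × 1.0920 = 1.26247245.
Deflate: 1.36560309 / 1.26247245 = 1.08168942.
Annualized real rate = 1.08168942^(1/3) − 1 = 2.6520% → 2.65%.

2.65%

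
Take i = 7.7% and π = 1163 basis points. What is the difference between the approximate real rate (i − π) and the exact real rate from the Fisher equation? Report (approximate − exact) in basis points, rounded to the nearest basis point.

Approximate: r ≈ 7.700% − 11.630% = -3.9300%
Exact: (1 + 0.0770)/(1 + 0.1163) − 1 = -3.5206%
Error = -3.9300% − (-3.5206%) = -0.4094% → -41 basis points.

-41 basis points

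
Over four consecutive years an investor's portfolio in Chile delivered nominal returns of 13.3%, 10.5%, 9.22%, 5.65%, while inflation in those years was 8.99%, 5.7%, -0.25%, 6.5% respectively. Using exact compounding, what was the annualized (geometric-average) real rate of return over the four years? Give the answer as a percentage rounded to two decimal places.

4.23%

Compound the nominal returns: 1.1330 × 1.1050 × 1.0922 × 1.0565 = 1.44465406.
Compound inflation: 1.0899 × 1.0570 × 0.9975 × 1.0650 = 1.22383861.
Deflate: 1.44465406 / 1.22383861 = 1.18042856.
Annualized real rate = 1.18042856^(1/4) − 1 = 4.2341% → 4.23%.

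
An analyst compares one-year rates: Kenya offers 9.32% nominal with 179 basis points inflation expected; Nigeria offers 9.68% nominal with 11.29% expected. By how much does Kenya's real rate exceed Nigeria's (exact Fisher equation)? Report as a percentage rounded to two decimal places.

8.84%

Kenya: (1 + 0.0932)/(1 + 0.0179) − 1 = 7.3976%
Nigeria: (1 + 0.0968)/(1 + 0.1129) − 1 = -1.4467%
Differential = 7.3976% − (-1.4467%) = 8.8443% → 8.84%.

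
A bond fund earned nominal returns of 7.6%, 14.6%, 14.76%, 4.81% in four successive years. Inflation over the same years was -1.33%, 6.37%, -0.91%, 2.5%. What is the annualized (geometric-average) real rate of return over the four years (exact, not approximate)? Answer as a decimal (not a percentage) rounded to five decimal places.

Nominal growth factor = 1.0760 × 1.1460 × 1.1476 × 1.0481 = 1.48316733
Price-level growth factor = 0.9867 × 1.0637 × 0.9909 × 1.0250 = 1.06600191
Real growth factor = 1.48316733 / 1.06600191 = 1.39133647
Annualized real rate = 1.39133647^(1/4) − 1 = 8.6071% → 0.08607.

0.08607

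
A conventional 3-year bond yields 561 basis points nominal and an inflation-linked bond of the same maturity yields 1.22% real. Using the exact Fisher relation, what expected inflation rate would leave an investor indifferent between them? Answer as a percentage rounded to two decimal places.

(1 + π) = (1 + i)/(1 + r) = 1.05610 / 1.01220 = 1.043371
Break-even inflation = 1.043371 − 1 → 4.34%.

4.34%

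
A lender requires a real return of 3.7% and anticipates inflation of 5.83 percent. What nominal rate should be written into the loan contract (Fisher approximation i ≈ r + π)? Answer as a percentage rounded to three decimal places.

i ≈ r + π = 3.7% + 5.83% = 9.530%.

9.530%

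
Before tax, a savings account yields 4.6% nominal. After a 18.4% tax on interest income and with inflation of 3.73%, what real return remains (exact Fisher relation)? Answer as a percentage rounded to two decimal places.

0.02%

After-tax nominal return = 4.6% × (1 − 0.184) = 3.7536%.
1 + r = 1.037536 / 1.03730 = 1.000228
After-tax real rate = 1.000228 − 1 → 0.02%.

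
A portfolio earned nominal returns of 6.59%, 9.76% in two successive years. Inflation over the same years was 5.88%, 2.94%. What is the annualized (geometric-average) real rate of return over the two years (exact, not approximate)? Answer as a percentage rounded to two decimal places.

Nominal growth factor = 1.0659 × 1.0976 = 1.16993184
Price-level growth factor = 1.0588 × 1.0294 = 1.08992872
Real growth factor = 1.16993184 / 1.08992872 = 1.07340216
Annualized real rate = 1.07340216^(1/2) − 1 = 3.6051% → 3.61%.

3.61%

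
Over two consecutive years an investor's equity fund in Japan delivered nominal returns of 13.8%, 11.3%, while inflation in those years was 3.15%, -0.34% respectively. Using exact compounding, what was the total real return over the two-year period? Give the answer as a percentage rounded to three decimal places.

Nominal growth factor = 1.1380 × 1.1130 = 1.266594
Price-level growth factor = 1.0315 × 0.9966 = 1.027993
Real growth factor = 1.266594 / 1.027993 = 1.232104
Total real return = 1.232104 − 1 → 23.210%.

23.210%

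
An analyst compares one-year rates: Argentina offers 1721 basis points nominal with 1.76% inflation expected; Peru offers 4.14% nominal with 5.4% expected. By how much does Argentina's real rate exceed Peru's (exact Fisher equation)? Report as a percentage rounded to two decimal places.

16.38%

Argentina: (1 + 0.1721)/(1 + 0.0176) − 1 = 15.1828%
Peru: (1 + 0.0414)/(1 + 0.0540) − 1 = -1.1954%
Differential = 15.1828% − (-1.1954%) = 16.3782% → 16.38%.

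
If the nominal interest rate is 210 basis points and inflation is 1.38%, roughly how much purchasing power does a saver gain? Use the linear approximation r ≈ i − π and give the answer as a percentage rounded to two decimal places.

0.72%

r ≈ i − π = 2.1% − 1.38% = 0.72%.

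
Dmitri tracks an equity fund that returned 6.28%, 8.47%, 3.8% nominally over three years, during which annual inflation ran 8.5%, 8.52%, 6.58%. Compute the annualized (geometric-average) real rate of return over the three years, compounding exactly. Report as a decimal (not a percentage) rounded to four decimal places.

Compound the nominal returns: 1.0628 × 1.0847 × 1.0380 = 1.19662629.
Compound inflation: 1.0850 × 1.0852 × 1.0658 = 1.25491768.
Deflate: 1.19662629 / 1.25491768 = 0.95354963.
Annualized real rate = 0.95354963^(1/3) − 1 = -1.5730% → -0.0157.

-0.0157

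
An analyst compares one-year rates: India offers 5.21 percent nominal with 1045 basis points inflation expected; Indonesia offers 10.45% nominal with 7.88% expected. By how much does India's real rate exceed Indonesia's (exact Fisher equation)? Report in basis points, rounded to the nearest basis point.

India: (1 + 0.0521)/(1 + 0.1045) − 1 = -4.7442%
Indonesia: (1 + 0.1045)/(1 + 0.0788) − 1 = 2.3823%
Differential = -4.7442% − 2.3823% = -7.1265% → -713 basis points.

-713 basis points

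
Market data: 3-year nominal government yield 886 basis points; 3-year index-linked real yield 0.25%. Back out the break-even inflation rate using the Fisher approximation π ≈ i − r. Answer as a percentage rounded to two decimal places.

8.61%

π ≈ i − r = 8.86% − 0.25% → 8.61%.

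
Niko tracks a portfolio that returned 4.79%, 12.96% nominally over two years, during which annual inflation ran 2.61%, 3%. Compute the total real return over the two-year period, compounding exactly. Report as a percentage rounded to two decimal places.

Nominal growth factor = 1.0479 × 1.1296 = 1.183708
Price-level growth factor = 1.0261 × 1.0300 = 1.056883
Real growth factor = 1.183708 / 1.056883 = 1.119999
Total real return = 1.119999 − 1 → 12.00%.

12.00%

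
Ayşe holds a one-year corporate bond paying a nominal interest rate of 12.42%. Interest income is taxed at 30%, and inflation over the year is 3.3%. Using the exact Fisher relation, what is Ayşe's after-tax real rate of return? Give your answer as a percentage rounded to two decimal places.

5.22%

After-tax nominal return = 12.42% × (1 − 0.3) = 8.6940%.
1 + r = 1.08694 / 1.03300 = 1.052217
After-tax real rate = 1.052217 − 1 → 5.22%.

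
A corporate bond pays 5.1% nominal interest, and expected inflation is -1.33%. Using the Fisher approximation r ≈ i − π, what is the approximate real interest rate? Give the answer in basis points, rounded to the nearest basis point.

643 basis points

r ≈ i − π = 5.1% − (-1.33%) = 643 basis points.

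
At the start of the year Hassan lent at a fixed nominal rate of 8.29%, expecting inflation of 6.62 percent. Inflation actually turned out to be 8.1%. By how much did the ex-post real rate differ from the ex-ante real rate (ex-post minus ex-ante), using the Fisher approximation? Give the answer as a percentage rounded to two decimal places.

Ex-ante: 8.29% − 6.62% = 1.670%
Ex-post: 8.29% − 8.1% = 0.190%
Difference (ex-post − ex-ante) = -1.4800% → -1.48%.

-1.48%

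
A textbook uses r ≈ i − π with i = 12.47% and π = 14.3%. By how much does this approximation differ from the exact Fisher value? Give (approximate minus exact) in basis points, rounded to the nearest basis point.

Approximate: r ≈ 12.470% − 14.300% = -1.8300%
Exact: (1 + 0.1247)/(1 + 0.1430) − 1 = -1.6010%
Error = -1.8300% − (-1.6010%) = -0.2290% → -23 basis points.

-23 basis points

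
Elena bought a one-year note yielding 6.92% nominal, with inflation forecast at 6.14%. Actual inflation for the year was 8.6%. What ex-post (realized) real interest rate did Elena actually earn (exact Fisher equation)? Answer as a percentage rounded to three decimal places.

-1.547%

Ex-post: (1 + 0.0692)/(1 + 0.0860) − 1 = -1.5470%
So the realized real rate is -1.547%.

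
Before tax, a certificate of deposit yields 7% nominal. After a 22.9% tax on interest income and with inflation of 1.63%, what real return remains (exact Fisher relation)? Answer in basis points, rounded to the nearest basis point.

After-tax nominal return = 7% × (1 − 0.229) = 5.3970%.
1 + r = 1.05397 / 1.01630 = 1.037066
After-tax real rate = 1.037066 − 1 → 371 basis points.

371 basis points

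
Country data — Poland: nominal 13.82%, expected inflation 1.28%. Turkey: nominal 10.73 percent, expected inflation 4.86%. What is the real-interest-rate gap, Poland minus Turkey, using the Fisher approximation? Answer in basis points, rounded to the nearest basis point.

667 basis points

Poland: 13.82% − 1.28% = 12.540%
Turkey: 10.73% − 4.86% = 5.870%
Differential = 6.670% → 667 basis points.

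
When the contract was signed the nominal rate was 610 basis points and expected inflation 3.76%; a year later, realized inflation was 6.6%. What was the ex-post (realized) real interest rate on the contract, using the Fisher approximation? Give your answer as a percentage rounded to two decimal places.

Ex-post: 6.1% − 6.6% = -0.500%
So the realized real rate is -0.50%.

-0.50%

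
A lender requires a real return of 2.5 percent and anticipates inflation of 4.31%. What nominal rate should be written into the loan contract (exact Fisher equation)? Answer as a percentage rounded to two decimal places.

6.92%

(1 + i) = (1 + r)(1 + π) = 1.02500 × 1.04310 = 1.0691775
i = 1.0691775 − 1, so the required nominal rate is 6.92%.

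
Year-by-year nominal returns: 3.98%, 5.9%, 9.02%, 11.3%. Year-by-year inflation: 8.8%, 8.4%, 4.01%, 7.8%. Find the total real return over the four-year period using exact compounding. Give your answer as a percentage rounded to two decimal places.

1.04%

Nominal growth factor = 1.0398 × 1.0590 × 1.0902 × 1.1130 = 1.336125
Price-level growth factor = 1.0880 × 1.0840 × 1.0401 × 1.0780 = 1.322367
Real growth factor = 1.336125 / 1.322367 = 1.010404
Total real return = 1.010404 − 1 → 1.04%.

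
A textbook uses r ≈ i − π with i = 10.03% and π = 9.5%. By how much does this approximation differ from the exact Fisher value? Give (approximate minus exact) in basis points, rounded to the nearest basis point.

Approximate: r ≈ 10.030% − 9.500% = 0.5300%
Exact: (1 + 0.1003)/(1 + 0.0950) − 1 = 0.4840%
Error = 0.5300% − 0.4840% = 0.0460% → 5 basis points.

5 basis points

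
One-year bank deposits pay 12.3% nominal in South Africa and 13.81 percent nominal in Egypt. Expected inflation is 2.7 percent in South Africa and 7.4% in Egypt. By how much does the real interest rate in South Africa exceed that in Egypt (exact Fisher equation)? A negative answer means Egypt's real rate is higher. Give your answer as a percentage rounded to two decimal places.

South Africa: (1 + 0.1230)/(1 + 0.0270) − 1 = 9.3476%
Egypt: (1 + 0.1381)/(1 + 0.0740) − 1 = 5.9683%
Differential = 9.3476% − 5.9683% = 3.3793% → 3.38%.

3.38%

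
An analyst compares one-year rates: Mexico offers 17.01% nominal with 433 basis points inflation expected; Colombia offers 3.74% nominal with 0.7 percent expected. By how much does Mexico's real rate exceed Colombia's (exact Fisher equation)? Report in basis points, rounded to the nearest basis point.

Mexico: (1 + 0.1701)/(1 + 0.0433) − 1 = 12.1537%
Colombia: (1 + 0.0374)/(1 + 0.0070) − 1 = 3.0189%
Differential = 12.1537% − 3.0189% = 9.1349% → 913 basis points.

913 basis points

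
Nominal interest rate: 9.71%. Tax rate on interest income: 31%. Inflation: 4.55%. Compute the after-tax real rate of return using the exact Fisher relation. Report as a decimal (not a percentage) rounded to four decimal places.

0.0206

After-tax nominal return = 9.71% × (1 − 0.31) = 6.6999%.
1 + r = 1.066999 / 1.04550 = 1.020563
After-tax real rate = 1.020563 − 1 → 0.0206.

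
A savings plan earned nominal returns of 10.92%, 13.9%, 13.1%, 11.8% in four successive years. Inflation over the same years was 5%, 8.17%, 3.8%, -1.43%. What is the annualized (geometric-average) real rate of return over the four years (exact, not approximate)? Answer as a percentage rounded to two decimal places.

Nominal growth factor = 1.1092 × 1.1390 × 1.1310 × 1.1180 = 1.59748943
Price-level growth factor = 1.0500 × 1.0817 × 1.0380 × 0.9857 = 1.16208592
Real growth factor = 1.59748943 / 1.16208592 = 1.37467411
Annualized real rate = 1.37467411^(1/4) − 1 = 8.2804% → 8.28%.

8.28%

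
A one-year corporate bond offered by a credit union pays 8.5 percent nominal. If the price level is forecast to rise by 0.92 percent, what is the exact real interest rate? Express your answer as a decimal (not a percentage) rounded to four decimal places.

0.0751

1 + r = 1.08500 / 1.00920 = 1.075109
r = 1.075109 − 1 = 7.5109%, i.e. 0.0751.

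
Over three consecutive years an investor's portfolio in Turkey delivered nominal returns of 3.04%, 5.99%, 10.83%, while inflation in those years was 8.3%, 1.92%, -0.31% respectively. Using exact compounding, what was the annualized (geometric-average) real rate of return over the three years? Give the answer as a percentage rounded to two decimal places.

3.23%

Compound the nominal returns: 1.0304 × 1.0599 × 1.1083 = 1.21039766.
Compound inflation: 1.0830 × 1.0192 × 0.9969 = 1.10037184.
Deflate: 1.21039766 / 1.10037184 = 1.09998967.
Annualized real rate = 1.09998967^(1/3) − 1 = 3.2277% → 3.23%.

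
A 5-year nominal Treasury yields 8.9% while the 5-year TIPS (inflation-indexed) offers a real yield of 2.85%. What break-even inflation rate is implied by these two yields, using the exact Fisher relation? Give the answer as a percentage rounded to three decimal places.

(1 + π) = (1 + i)/(1 + r) = 1.08900 / 1.02850 = 1.058824
Break-even inflation = 1.058824 − 1 → 5.882%.

5.882%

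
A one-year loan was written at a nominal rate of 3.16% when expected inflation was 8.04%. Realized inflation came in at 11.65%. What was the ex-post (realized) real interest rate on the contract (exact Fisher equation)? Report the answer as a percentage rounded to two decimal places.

-7.60%

Ex-post: (1 + 0.0316)/(1 + 0.1165) − 1 = -7.6041%
So the realized real rate is -7.60%.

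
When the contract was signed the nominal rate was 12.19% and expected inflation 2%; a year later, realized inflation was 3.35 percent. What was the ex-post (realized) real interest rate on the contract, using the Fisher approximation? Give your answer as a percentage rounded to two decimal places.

8.84%

Ex-post: 12.19% − 3.35% = 8.840%
So the realized real rate is 8.84%.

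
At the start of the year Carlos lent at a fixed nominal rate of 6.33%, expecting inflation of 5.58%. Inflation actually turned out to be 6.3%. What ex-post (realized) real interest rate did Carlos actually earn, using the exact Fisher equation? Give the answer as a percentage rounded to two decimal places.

0.03%

Ex-post: (1 + 0.0633)/(1 + 0.0630) − 1 = 0.0282%
So the realized real rate is 0.03%.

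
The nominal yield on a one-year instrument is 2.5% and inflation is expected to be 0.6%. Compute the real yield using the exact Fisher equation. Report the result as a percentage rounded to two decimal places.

1.89%

By the Fisher relation, 1 + r = (1 + i)/(1 + π).
1 + r = 1.02500 / 1.00600 = 1.018887
r = 1.018887 − 1 = 1.8887%, i.e. 1.89%.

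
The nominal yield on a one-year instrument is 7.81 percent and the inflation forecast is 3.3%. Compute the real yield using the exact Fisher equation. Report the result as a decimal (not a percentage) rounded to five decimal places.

0.04366

By the Fisher identity, 1 + r = (1 + i)/(1 + π).
1 + r = 1.07810 / 1.03300 = 1.043659
r = 1.043659 − 1 = 4.3659%, i.e. 0.04366.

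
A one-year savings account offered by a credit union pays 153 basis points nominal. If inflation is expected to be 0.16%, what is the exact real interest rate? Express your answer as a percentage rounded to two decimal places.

1.37%

1 + r = 1.01530 / 1.00160 = 1.013678
r = 1.013678 − 1 = 1.3678%, i.e. 1.37%.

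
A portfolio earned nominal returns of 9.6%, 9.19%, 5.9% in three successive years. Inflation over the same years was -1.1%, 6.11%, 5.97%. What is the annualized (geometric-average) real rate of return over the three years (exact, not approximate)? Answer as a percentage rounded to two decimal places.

Nominal growth factor = 1.0960 × 1.0919 × 1.0590 = 1.26732902
Price-level growth factor = 0.9890 × 1.0611 × 1.0597 = 1.11207875
Real growth factor = 1.26732902 / 1.11207875 = 1.13960367
Annualized real rate = 1.13960367^(1/3) − 1 = 4.4523% → 4.45%.

4.45%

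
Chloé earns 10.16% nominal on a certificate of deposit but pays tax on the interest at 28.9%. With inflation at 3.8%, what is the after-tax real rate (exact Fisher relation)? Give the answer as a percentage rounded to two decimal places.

After-tax nominal return = 10.16% × (1 − 0.289) = 7.22376%.
1 + r = 1.0722376 / 1.03800 = 1.032984
After-tax real rate = 1.032984 − 1 → 3.30%.

3.30%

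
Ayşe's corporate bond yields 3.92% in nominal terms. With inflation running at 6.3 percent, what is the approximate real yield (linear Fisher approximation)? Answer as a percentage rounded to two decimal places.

-2.38%

r ≈ i − π = 3.92% − 6.3% = -2.38%.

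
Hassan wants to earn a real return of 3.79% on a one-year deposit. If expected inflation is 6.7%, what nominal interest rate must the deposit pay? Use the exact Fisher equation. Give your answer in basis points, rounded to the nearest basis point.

(1 + i) = (1 + r)(1 + π) = 1.03790 × 1.06700 = 1.1074393
i = 1.1074393 − 1, so the required nominal rate is 1074 basis points.

1074 basis points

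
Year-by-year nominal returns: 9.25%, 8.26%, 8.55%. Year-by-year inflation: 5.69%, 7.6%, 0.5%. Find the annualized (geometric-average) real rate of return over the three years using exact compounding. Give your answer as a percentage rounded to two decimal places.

Compound the nominal returns: 1.0925 × 1.0826 × 1.0855 = 1.28386481.
Compound inflation: 1.0569 × 1.0760 × 1.0050 = 1.14291052.
Deflate: 1.28386481 / 1.14291052 = 1.12332924.
Annualized real rate = 1.12332924^(1/3) − 1 = 3.9527% → 3.95%.

3.95%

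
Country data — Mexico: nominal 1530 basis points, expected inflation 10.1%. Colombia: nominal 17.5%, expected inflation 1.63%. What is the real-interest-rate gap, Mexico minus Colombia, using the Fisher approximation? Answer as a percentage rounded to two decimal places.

Mexico: 15.3% − 10.1% = 5.200%
Colombia: 17.5% − 1.63% = 15.870%
Differential = -10.670% → -10.67%.

-10.67%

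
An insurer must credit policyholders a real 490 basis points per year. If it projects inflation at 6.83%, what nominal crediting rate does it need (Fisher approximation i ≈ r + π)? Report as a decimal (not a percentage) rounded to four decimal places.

0.1173

i ≈ r + π = 4.9% + 6.83% = 0.1173.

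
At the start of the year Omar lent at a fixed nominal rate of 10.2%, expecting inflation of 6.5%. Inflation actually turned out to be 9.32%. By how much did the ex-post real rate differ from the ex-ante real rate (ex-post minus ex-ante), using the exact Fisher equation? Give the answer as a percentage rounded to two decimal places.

Ex-ante: (1 + 0.1020)/(1 + 0.0650) − 1 = 3.4742%
Ex-post: (1 + 0.1020)/(1 + 0.0932) − 1 = 0.8050%
Difference (ex-post − ex-ante) = -2.6692% → -2.67%.

-2.67%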